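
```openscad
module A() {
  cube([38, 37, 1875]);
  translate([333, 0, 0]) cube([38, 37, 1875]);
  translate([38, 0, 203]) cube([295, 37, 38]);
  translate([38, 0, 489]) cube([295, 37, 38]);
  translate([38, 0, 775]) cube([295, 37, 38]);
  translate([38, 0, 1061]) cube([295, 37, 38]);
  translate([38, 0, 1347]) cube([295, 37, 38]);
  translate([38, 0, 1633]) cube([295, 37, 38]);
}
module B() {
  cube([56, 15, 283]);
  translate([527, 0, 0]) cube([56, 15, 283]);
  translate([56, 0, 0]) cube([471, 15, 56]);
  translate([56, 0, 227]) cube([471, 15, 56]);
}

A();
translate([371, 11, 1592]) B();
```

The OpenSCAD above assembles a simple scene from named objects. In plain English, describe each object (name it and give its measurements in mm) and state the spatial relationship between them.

A is a straight ladder. Two 38×37 mm vertical rails, 1875 mm tall, stand 371 mm apart (outside-to-outside) with their front faces coplanar on the −y side. 6 rungs, each 37 mm deep and 38 mm tall, span between the inner faces of the rails, front faces flush with the rails. The lowest rung's underside is at z = 203 mm and rungs are spaced 286 mm apart (underside to underside).

B is a rectangular picture frame lying in the x–z plane (depth along y). The opening is 471 mm wide (x) by 171 mm tall (z), surrounded by a border 56 mm wide on all four sides. The frame is 15 mm deep and is made of two full-height vertical stiles with two horizontal rails fitted between them.

The picture frame is beside the ladder with their tops flush at z = 1875.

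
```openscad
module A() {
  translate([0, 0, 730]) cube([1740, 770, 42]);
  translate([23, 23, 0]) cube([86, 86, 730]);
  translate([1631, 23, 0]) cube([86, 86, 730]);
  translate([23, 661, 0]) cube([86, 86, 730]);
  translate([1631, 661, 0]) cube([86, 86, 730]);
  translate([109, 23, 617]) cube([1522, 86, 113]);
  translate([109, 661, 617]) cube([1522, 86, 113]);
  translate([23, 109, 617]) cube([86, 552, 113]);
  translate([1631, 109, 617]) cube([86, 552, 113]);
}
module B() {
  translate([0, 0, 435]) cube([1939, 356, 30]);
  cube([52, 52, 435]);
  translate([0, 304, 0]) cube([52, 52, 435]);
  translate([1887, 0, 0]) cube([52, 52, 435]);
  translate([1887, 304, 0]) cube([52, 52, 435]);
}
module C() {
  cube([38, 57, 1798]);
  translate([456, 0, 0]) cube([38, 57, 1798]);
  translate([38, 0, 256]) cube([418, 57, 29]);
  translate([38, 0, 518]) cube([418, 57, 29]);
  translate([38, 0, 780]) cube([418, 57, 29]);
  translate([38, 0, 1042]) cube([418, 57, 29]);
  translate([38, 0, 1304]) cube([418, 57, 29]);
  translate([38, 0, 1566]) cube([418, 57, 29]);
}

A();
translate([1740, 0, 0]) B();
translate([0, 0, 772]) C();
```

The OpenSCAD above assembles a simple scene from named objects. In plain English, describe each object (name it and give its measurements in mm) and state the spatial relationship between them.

A is a rectangular dining table. The top is 1740×770×42 mm with its upper surface at z = 772 mm. It stands on four 86×86 mm square legs, each inset 23 mm from the nearest pair of top edges, running from the floor to the underside of the top. Four apron rails, 86 mm thick and 113 mm tall, run between adjacent legs with their top edges flush with the underside of the top and their outer faces flush with the legs' outer faces.

B is a bench: a 1939×356 mm seat slab, 30 mm thick, top at z = 465 mm, on four 52×52 mm square legs flush with the seat corners and standing on z = 0.

C is a wooden ladder with two side rails of 38×57 mm section and 1798 mm height, set 494 mm apart overall. Between them run 6 rectangular rungs (57 mm deep, 29 mm thick), front faces flush with the rails' −y face. The bottom of the first rung is 256 mm above the floor and each subsequent rung is 262 mm higher than the one below.

The bench is against the table's +x side, with their −y faces flush. The ladder is on top of the table.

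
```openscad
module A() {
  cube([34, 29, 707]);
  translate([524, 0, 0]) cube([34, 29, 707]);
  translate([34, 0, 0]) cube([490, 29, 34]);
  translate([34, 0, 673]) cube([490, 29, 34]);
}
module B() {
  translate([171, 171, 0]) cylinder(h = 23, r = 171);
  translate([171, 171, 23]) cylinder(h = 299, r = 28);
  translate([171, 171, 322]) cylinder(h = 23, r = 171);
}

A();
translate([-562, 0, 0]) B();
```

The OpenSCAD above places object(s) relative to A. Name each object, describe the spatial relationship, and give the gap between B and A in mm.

The spool's nearest face is 220 mm from the picture frame's −x face.

A is a picture frame. B is a spool. The spool is on the floor beside the picture frame on its −x side. The gap between the spool and the picture frame is 220 mm.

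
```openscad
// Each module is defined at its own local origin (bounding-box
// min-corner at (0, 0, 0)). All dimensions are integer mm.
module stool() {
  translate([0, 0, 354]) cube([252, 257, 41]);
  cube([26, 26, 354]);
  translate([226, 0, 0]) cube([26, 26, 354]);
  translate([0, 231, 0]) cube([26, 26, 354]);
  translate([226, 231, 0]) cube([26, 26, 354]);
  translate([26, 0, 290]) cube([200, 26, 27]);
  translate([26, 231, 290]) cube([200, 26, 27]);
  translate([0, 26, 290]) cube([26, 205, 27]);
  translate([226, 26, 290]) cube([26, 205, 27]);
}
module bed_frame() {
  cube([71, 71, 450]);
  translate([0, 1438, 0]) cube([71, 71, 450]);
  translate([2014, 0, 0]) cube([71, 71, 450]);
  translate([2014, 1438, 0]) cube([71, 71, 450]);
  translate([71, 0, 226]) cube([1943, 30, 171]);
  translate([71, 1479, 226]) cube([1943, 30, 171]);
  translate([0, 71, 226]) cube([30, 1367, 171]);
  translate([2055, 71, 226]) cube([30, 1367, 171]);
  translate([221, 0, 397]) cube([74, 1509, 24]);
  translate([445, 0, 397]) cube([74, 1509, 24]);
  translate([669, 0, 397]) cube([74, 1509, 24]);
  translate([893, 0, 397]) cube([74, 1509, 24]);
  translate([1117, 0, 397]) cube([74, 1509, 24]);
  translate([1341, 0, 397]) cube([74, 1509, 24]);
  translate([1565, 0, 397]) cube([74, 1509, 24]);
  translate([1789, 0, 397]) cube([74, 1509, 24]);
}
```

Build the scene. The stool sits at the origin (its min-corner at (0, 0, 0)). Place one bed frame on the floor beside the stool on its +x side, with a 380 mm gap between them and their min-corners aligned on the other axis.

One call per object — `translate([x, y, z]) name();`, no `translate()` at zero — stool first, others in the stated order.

stool();
translate([632, 0, 0]) bed_frame();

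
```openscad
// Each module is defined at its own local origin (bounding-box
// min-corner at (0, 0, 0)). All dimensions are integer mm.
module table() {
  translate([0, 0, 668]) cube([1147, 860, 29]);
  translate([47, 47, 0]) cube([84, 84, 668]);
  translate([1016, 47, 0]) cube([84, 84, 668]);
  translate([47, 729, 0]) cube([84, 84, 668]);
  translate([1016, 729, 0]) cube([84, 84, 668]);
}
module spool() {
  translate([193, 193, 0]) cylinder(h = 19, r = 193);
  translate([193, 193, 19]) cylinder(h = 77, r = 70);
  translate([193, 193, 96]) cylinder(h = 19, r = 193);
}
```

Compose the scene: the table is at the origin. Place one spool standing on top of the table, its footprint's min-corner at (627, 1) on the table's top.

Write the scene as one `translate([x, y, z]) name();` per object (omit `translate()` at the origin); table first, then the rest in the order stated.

table();
translate([627, 1, 697]) spool();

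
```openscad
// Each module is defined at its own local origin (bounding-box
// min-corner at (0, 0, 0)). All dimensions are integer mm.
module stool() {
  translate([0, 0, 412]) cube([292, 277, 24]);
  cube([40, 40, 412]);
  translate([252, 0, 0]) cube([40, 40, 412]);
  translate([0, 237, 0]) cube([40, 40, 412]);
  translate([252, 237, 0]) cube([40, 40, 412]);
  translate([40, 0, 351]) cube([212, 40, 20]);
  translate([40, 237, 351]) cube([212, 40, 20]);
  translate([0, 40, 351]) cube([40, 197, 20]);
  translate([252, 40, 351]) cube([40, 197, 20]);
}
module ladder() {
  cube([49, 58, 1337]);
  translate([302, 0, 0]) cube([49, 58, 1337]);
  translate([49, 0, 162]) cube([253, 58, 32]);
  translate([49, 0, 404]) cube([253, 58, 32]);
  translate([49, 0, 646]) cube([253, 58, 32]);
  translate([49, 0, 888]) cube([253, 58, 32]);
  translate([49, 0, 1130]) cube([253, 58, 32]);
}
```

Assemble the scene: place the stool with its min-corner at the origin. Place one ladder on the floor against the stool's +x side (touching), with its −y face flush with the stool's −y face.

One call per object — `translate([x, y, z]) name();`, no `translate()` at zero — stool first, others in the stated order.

stool();
translate([292, 0, 0]) ladder();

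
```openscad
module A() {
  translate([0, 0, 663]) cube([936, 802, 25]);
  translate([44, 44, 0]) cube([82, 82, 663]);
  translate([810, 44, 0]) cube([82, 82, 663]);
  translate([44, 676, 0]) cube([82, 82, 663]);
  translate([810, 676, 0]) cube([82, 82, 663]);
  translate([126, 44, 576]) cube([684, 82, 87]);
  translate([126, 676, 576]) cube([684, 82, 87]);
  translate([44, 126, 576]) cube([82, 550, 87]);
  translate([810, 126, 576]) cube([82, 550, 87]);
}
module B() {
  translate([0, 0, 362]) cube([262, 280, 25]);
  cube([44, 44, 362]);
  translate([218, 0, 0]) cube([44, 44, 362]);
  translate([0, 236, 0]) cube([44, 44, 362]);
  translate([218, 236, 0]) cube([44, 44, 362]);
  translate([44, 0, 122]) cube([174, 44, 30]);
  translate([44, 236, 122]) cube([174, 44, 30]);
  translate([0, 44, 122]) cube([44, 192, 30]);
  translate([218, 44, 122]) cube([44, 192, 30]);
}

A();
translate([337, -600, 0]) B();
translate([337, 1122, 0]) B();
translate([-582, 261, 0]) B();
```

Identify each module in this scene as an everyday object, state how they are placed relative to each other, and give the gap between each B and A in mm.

Each stool's nearest face is 320 mm from the table's bounding box.

A is a table. B is a stool. Three stools sit around the table at the −y, +y, −x sides. The gap between each stool and the table is 320 mm.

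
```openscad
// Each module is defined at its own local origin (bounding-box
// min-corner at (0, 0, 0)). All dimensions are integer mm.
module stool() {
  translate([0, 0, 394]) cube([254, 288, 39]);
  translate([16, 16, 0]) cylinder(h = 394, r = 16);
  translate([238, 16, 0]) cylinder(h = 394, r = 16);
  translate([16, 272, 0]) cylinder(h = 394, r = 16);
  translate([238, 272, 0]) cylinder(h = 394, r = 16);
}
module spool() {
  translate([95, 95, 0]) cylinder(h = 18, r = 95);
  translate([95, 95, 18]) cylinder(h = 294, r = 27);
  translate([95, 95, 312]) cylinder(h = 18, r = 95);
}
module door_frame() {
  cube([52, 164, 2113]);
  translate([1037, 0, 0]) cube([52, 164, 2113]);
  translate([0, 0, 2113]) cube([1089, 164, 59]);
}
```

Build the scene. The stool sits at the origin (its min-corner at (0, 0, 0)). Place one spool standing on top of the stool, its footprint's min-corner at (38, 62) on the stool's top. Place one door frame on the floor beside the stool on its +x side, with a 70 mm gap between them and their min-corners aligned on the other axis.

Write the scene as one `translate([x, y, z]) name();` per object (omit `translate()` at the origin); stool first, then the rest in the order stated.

stool();
translate([38, 62, 433]) spool();
translate([324, 0, 0]) door_frame();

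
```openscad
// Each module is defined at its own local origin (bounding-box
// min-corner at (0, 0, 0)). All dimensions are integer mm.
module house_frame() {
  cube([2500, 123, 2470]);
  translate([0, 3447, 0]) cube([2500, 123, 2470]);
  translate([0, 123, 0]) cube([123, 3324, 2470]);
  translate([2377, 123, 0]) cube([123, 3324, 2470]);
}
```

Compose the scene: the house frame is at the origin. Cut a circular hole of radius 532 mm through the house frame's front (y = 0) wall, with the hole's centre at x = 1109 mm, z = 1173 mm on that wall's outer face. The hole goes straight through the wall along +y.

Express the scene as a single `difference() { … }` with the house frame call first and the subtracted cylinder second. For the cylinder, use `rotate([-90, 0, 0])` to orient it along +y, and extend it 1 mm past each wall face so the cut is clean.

difference() {
  house_frame();
  translate([1109, -1, 1173]) rotate([-90, 0, 0]) cylinder(h = 125, r = 532);
}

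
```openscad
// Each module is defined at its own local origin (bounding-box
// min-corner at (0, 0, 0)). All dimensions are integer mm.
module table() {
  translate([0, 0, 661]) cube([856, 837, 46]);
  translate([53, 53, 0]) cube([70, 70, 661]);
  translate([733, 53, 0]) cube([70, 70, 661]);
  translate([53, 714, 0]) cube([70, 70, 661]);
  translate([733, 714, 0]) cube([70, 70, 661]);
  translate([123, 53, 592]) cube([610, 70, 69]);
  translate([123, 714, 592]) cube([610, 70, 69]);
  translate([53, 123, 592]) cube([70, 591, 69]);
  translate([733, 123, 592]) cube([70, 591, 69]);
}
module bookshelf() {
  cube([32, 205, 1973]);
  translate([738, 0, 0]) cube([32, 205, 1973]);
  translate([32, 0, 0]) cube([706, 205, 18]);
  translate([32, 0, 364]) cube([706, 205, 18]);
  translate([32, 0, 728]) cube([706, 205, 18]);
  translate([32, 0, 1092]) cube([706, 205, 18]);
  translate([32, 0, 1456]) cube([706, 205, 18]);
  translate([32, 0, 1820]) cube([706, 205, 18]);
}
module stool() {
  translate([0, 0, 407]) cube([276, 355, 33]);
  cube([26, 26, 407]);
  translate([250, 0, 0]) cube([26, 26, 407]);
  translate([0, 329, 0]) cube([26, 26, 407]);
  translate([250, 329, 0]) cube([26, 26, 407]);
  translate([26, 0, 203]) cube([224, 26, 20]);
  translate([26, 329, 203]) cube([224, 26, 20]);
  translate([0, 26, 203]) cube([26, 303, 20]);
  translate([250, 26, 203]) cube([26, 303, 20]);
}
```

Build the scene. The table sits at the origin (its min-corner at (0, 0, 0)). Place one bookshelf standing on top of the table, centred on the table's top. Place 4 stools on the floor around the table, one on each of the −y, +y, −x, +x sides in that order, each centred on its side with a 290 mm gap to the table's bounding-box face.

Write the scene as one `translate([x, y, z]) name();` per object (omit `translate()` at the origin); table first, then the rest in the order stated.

table();
translate([43, 316, 707]) bookshelf();
translate([290, -645, 0]) stool();
translate([290, 1127, 0]) stool();
translate([-566, 241, 0]) stool();
translate([1146, 241, 0]) stool();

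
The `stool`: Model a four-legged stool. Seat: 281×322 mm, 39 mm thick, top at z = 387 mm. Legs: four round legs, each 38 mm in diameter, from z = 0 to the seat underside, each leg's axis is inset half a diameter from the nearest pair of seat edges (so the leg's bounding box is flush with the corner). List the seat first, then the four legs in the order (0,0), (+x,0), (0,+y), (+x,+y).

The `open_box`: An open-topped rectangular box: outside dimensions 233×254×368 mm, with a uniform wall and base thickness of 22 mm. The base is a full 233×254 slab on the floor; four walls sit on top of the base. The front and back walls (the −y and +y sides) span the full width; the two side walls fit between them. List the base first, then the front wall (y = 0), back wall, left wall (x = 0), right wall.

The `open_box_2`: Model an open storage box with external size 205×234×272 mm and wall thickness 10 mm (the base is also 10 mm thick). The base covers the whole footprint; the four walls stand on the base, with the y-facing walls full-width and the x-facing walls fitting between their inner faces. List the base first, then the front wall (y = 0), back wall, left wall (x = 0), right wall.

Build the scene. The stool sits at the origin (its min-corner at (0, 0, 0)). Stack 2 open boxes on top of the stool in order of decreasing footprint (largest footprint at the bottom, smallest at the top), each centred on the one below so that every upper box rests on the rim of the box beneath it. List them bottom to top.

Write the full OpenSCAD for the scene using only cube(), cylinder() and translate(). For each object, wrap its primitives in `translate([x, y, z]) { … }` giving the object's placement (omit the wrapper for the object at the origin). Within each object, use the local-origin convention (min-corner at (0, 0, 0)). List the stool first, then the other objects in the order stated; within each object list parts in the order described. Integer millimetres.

translate([0, 0, 348]) cube([281, 322, 39]);
translate([19, 19, 0]) cylinder(h = 348, r = 19);
translate([262, 19, 0]) cylinder(h = 348, r = 19);
translate([19, 303, 0]) cylinder(h = 348, r = 19);
translate([262, 303, 0]) cylinder(h = 348, r = 19);
translate([24, 34, 387]) {
  cube([233, 254, 22]);
  translate([0, 0, 22]) cube([233, 22, 346]);
  translate([0, 232, 22]) cube([233, 22, 346]);
  translate([0, 22, 22]) cube([22, 210, 346]);
  translate([211, 22, 22]) cube([22, 210, 346]);
}
translate([38, 44, 755]) {
  cube([205, 234, 10]);
  translate([0, 0, 10]) cube([205, 10, 262]);
  translate([0, 224, 10]) cube([205, 10, 262]);
  translate([0, 10, 10]) cube([10, 214, 262]);
  translate([195, 10, 10]) cube([10, 214, 262]);
}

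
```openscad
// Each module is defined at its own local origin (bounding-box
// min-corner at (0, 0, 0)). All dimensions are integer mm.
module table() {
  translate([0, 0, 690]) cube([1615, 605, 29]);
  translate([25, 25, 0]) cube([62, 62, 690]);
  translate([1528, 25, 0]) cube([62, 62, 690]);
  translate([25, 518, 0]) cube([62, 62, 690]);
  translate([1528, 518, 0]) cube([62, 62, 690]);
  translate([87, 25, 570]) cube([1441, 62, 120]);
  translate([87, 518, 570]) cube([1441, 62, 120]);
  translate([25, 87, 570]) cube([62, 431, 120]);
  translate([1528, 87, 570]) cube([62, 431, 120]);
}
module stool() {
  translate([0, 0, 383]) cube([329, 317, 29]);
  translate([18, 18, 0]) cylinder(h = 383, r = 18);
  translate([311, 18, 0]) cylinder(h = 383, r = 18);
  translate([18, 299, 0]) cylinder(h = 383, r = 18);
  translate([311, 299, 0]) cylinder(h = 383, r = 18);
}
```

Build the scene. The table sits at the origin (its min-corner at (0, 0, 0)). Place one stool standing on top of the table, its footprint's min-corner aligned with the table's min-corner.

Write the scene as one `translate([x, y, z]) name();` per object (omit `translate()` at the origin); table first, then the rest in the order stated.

table();
translate([0, 0, 719]) stool();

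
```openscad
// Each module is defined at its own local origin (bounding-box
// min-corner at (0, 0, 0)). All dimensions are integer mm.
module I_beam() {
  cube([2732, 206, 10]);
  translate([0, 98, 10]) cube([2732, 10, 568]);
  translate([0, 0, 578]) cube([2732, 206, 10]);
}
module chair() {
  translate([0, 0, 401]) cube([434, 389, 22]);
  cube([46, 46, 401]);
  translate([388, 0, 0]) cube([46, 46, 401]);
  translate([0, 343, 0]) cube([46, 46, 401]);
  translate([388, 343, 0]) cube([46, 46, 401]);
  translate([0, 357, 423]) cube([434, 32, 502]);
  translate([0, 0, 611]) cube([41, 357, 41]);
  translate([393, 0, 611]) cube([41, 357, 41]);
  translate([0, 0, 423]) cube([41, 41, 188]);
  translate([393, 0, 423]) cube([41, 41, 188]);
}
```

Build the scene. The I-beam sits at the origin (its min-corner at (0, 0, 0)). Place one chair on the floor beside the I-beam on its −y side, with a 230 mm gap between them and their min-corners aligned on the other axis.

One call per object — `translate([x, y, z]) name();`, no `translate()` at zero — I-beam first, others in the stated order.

I_beam();
translate([0, -619, 0]) chair();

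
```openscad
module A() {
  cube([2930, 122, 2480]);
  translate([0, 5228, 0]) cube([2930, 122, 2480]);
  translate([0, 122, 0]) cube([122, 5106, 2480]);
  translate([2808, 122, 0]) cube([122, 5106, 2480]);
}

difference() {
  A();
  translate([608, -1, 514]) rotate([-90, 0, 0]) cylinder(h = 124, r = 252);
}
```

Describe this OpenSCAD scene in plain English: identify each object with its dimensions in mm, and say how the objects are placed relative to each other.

A is the wall frame of a small rectangular building: four walls, each 2480 mm tall and 122 mm thick, enclosing a footprint 2930 mm (x) by 5350 mm (y) outside-to-outside, with no floor or roof. The front and back walls (the −y and +y sides) span the full width; the two side walls fit between them.

The house frame has a circular hole of radius 252 mm through its front wall, centred at (x = 608, z = 514).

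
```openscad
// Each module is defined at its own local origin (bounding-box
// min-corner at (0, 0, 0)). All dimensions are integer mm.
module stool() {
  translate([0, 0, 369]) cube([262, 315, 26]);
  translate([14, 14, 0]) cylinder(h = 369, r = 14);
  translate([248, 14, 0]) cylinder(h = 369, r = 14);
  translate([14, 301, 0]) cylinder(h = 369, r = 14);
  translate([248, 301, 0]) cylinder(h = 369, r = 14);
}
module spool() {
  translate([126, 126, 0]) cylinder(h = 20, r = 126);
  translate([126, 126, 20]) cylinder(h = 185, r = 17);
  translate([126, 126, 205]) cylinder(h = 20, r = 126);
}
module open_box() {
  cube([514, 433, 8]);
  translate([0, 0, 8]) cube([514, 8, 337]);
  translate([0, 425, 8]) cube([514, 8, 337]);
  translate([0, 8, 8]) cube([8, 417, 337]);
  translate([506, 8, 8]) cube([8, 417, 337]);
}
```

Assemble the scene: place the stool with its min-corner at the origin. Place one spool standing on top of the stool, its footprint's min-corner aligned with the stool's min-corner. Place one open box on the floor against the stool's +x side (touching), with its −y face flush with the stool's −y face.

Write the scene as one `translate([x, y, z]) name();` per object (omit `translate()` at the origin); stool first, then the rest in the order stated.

stool();
translate([0, 0, 395]) spool();
translate([262, 0, 0]) open_box();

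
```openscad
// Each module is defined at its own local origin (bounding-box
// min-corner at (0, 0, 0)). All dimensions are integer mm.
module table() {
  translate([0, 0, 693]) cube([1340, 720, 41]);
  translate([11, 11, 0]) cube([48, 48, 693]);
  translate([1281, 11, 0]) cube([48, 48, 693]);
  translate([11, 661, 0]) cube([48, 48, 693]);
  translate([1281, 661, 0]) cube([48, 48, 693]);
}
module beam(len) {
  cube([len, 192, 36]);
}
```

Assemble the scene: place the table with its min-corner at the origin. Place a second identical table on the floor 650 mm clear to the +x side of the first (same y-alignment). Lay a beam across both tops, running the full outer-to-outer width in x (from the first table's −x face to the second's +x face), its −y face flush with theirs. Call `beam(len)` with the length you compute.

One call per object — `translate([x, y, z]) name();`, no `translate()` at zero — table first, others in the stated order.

table();
translate([1990, 0, 0]) table();
translate([0, 0, 734]) beam(3330);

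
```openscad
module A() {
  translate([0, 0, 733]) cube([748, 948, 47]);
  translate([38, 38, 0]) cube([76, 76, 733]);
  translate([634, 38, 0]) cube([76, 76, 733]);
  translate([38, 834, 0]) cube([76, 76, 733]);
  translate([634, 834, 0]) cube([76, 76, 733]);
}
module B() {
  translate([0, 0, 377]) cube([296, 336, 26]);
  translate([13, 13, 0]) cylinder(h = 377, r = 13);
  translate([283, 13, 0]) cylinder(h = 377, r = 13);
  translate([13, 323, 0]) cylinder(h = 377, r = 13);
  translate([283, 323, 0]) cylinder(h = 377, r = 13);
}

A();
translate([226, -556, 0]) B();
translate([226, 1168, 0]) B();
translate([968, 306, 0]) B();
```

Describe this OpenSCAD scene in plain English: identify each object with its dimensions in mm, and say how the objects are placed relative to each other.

A is a rectangular dining table. The top is 748×948×47 mm with its upper surface at z = 780 mm. It stands on four 76×76 mm square legs, each inset 38 mm from the nearest pair of top edges, running from the floor to the underside of the top.

B is a simple wooden stool: a rectangular seat 296 mm (x) by 336 mm (y), 26 mm thick, top face at z = 403 mm, on four round legs, each 26 mm in diameter. The legs rest on z = 0, each leg's axis is inset half a diameter from the nearest pair of seat edges (so the leg's bounding box is flush with the corner).

Three stools sit around the table at the −y, +y, +x sides.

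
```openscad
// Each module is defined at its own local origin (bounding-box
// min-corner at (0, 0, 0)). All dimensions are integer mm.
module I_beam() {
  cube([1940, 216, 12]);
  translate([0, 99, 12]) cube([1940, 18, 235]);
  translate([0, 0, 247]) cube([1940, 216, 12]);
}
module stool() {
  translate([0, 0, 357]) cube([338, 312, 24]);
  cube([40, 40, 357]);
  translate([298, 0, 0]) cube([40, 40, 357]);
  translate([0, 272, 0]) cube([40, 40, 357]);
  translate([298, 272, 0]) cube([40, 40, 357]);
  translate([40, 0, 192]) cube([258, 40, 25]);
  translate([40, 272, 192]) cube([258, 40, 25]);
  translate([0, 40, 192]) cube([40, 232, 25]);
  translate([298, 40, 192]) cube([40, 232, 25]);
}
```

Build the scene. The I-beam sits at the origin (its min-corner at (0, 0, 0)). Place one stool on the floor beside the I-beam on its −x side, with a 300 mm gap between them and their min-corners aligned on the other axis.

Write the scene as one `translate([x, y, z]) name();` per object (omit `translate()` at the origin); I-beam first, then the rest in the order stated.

I_beam();
translate([-638, 0, 0]) stool();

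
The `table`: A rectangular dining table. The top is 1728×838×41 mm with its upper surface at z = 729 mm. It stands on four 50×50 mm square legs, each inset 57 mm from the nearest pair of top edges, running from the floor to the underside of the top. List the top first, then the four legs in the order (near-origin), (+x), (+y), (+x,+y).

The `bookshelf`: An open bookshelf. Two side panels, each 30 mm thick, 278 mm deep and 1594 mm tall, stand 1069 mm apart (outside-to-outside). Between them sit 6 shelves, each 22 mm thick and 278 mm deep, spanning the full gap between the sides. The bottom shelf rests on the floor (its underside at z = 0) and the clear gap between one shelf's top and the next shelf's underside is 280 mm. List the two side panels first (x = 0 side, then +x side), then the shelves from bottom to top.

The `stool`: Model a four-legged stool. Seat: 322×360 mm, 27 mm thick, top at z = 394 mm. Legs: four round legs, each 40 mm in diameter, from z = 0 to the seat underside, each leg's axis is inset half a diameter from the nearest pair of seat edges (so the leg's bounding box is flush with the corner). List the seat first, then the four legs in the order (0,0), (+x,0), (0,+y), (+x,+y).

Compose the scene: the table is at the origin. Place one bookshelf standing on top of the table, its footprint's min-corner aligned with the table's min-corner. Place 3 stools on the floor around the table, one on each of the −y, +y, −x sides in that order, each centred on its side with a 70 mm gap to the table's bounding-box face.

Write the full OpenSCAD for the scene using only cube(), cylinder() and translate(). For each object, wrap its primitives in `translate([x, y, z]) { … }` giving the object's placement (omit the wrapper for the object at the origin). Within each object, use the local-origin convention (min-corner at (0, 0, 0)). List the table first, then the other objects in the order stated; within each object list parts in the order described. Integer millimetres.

translate([0, 0, 688]) cube([1728, 838, 41]);
translate([57, 57, 0]) cube([50, 50, 688]);
translate([1621, 57, 0]) cube([50, 50, 688]);
translate([57, 731, 0]) cube([50, 50, 688]);
translate([1621, 731, 0]) cube([50, 50, 688]);
translate([0, 0, 729]) {
  cube([30, 278, 1594]);
  translate([1039, 0, 0]) cube([30, 278, 1594]);
  translate([30, 0, 0]) cube([1009, 278, 22]);
  translate([30, 0, 302]) cube([1009, 278, 22]);
  translate([30, 0, 604]) cube([1009, 278, 22]);
  translate([30, 0, 906]) cube([1009, 278, 22]);
  translate([30, 0, 1208]) cube([1009, 278, 22]);
  translate([30, 0, 1510]) cube([1009, 278, 22]);
}
translate([703, -430, 0]) {
  translate([0, 0, 367]) cube([322, 360, 27]);
  translate([20, 20, 0]) cylinder(h = 367, r = 20);
  translate([302, 20, 0]) cylinder(h = 367, r = 20);
  translate([20, 340, 0]) cylinder(h = 367, r = 20);
  translate([302, 340, 0]) cylinder(h = 367, r = 20);
}
translate([703, 908, 0]) {
  translate([0, 0, 367]) cube([322, 360, 27]);
  translate([20, 20, 0]) cylinder(h = 367, r = 20);
  translate([302, 20, 0]) cylinder(h = 367, r = 20);
  translate([20, 340, 0]) cylinder(h = 367, r = 20);
  translate([302, 340, 0]) cylinder(h = 367, r = 20);
}
translate([-392, 239, 0]) {
  translate([0, 0, 367]) cube([322, 360, 27]);
  translate([20, 20, 0]) cylinder(h = 367, r = 20);
  translate([302, 20, 0]) cylinder(h = 367, r = 20);
  translate([20, 340, 0]) cylinder(h = 367, r = 20);
  translate([302, 340, 0]) cylinder(h = 367, r = 20);
}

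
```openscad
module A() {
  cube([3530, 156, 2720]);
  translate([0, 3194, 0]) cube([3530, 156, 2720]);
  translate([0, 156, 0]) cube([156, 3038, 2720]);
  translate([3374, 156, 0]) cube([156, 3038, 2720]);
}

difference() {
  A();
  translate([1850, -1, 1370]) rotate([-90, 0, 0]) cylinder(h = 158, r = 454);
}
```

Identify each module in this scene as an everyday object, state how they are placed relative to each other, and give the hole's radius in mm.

The subtracted cylinder has r = 454 mm.

A is a house frame. The house frame has a circular hole through its front wall. The hole's radius is 454 mm.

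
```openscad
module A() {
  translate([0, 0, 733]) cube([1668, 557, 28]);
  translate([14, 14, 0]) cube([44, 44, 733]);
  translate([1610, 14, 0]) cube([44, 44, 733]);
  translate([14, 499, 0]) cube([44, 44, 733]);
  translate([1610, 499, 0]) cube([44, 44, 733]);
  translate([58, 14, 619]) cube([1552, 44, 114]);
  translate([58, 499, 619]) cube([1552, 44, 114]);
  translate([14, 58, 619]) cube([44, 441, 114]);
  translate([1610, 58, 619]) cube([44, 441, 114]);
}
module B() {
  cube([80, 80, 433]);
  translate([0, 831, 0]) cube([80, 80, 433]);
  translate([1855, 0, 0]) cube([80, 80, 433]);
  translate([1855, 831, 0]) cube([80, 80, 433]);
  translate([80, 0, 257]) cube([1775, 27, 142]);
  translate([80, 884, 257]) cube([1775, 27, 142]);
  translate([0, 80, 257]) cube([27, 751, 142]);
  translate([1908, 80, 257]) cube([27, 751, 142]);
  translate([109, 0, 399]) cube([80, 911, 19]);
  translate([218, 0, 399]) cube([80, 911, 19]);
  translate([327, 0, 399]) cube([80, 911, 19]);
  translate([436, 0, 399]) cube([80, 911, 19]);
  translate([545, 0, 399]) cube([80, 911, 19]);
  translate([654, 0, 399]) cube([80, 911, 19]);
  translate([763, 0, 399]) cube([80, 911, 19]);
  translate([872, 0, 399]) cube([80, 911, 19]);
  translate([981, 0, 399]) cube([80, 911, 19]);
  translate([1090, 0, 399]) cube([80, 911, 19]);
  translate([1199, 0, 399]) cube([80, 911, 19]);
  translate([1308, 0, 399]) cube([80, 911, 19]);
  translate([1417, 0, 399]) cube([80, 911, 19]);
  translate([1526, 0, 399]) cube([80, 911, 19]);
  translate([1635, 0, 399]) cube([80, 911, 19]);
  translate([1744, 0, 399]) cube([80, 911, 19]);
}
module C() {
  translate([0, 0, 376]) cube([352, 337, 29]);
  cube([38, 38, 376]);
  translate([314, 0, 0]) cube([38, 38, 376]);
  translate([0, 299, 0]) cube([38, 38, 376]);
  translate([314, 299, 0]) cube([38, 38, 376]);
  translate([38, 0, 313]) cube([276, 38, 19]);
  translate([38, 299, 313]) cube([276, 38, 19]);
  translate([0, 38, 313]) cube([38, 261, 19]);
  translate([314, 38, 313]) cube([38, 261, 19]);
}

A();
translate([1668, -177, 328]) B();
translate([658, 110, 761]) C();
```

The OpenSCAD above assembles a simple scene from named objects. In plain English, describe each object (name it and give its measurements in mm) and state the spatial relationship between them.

A is a rectangular dining table. The top is 1668×557×28 mm with its upper surface at z = 761 mm. It stands on four 44×44 mm square legs, each inset 14 mm from the nearest pair of top edges, running from the floor to the underside of the top. Four apron rails, 44 mm thick and 114 mm tall, run between adjacent legs with their top edges flush with the underside of the top and their outer faces flush with the legs' outer faces.

B is a bed frame 1935 mm long (x) by 911 mm wide (y). Four 80×80 mm corner posts, 433 mm tall, at the corners of the footprint. Four rails of 27 mm thickness and 142 mm height run between adjacent posts with their undersides at z = 257 mm, their outer faces flush with the outside of the frame (the two x-running rails run between the posts' inner faces; the two y-running rails run between the posts' inner faces). 16 slats, each 80 mm wide (x) and 19 mm thick, lie across the top of the two x-running rails, running the full 911 mm width of the frame in y; the slats are evenly spaced along x between the inner faces of the end posts with equal gaps (rounded down to the nearest mm) at the −x end and between each pair — any rounding remainder accumulates at the +x end.

C is a four-legged stool. The seat is a 352×337×29 mm slab whose top surface is at z = 405 mm; four square legs, each 38×38 mm in cross-section, run from the floor (z = 0) to the underside of the seat, each flush with a corner of the seat. Four stretchers, 38 mm wide and 19 mm tall, connect adjacent legs with their undersides at z = 313 mm, each running between the inner faces of the legs it joins and aligned with the legs' outer faces on the other axis.

The bed frame is beside the table with their tops flush at z = 761. The stool is on top of the table, centred.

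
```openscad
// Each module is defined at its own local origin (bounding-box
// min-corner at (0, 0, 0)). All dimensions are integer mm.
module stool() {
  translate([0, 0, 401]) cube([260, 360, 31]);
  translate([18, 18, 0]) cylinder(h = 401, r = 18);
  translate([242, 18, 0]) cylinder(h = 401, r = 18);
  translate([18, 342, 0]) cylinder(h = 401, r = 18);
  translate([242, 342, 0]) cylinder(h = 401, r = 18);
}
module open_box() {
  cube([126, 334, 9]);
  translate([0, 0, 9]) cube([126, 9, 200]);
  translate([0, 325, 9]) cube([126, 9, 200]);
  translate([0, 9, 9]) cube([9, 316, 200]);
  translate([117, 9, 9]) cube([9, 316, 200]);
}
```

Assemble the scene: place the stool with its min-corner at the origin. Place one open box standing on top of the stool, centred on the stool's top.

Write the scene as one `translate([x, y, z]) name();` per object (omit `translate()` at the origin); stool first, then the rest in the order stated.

stool();
translate([67, 13, 432]) open_box();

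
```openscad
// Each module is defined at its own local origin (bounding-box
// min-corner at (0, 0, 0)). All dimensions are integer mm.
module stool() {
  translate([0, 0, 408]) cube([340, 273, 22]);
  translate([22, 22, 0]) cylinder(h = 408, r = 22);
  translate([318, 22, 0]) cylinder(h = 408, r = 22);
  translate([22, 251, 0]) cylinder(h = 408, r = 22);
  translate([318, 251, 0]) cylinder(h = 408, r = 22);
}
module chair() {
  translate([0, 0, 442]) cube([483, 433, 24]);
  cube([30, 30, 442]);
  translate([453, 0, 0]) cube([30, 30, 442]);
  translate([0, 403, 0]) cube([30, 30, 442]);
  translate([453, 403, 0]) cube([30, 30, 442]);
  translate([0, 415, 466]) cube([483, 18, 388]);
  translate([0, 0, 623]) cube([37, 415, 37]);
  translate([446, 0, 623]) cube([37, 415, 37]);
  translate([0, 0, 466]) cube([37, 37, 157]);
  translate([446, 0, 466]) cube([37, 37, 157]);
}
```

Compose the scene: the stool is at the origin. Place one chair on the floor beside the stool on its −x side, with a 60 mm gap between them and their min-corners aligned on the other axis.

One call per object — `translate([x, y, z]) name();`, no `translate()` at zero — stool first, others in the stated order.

stool();
translate([-543, 0, 0]) chair();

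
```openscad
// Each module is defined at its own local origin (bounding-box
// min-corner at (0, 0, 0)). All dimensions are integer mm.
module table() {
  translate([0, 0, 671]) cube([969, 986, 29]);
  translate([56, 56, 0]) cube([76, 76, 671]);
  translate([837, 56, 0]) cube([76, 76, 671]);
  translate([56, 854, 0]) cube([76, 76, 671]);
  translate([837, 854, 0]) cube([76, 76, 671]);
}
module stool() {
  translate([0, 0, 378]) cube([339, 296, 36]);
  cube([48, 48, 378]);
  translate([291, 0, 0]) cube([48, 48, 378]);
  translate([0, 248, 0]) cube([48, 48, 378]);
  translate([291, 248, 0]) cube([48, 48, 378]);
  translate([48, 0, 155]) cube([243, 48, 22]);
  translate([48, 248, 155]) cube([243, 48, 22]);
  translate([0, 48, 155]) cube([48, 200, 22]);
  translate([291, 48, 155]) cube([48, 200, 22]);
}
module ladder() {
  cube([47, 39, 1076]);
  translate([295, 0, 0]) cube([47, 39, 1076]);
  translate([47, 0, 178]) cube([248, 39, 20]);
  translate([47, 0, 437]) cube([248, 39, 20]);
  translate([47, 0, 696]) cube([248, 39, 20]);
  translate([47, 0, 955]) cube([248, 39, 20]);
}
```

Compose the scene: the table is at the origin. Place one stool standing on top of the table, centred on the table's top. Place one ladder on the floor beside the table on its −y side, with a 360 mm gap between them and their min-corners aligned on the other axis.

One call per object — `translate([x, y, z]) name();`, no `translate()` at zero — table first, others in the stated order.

table();
translate([315, 345, 700]) stool();
translate([0, -399, 0]) ladder();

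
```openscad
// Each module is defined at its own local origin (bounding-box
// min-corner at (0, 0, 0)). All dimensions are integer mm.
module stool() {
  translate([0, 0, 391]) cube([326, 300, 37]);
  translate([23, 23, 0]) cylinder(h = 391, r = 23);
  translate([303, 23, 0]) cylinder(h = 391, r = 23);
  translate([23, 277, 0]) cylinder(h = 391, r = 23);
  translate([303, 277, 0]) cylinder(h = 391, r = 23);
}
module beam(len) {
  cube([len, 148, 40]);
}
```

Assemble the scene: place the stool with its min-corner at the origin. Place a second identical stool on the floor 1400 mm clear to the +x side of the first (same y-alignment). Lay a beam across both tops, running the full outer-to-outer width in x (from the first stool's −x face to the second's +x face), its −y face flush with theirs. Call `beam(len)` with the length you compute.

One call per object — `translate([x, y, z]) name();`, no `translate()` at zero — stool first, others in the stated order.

stool();
translate([1726, 0, 0]) stool();
translate([0, 0, 428]) beam(2052);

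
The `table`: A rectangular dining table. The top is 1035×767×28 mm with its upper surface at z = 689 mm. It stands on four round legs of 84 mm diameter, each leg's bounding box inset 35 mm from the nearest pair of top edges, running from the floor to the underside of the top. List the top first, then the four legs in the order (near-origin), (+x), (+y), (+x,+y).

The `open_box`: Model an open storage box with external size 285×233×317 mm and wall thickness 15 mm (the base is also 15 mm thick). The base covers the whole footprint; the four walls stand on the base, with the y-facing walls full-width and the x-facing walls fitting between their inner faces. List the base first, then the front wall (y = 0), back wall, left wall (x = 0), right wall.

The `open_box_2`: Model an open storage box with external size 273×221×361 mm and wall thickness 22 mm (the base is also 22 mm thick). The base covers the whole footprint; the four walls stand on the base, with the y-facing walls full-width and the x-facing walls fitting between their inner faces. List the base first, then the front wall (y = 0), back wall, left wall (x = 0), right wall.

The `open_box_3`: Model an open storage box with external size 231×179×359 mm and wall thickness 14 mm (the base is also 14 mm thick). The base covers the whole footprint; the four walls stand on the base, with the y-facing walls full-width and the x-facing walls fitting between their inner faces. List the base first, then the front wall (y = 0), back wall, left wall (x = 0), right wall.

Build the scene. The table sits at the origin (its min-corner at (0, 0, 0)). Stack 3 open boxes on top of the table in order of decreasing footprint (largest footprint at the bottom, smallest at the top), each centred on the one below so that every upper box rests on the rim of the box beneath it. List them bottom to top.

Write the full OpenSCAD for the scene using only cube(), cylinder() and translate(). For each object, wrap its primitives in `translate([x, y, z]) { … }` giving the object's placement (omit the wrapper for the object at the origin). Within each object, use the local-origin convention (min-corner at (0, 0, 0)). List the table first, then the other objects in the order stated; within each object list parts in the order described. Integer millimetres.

translate([0, 0, 661]) cube([1035, 767, 28]);
translate([77, 77, 0]) cylinder(h = 661, r = 42);
translate([958, 77, 0]) cylinder(h = 661, r = 42);
translate([77, 690, 0]) cylinder(h = 661, r = 42);
translate([958, 690, 0]) cylinder(h = 661, r = 42);
translate([375, 267, 689]) {
  cube([285, 233, 15]);
  translate([0, 0, 15]) cube([285, 15, 302]);
  translate([0, 218, 15]) cube([285, 15, 302]);
  translate([0, 15, 15]) cube([15, 203, 302]);
  translate([270, 15, 15]) cube([15, 203, 302]);
}
translate([381, 273, 1006]) {
  cube([273, 221, 22]);
  translate([0, 0, 22]) cube([273, 22, 339]);
  translate([0, 199, 22]) cube([273, 22, 339]);
  translate([0, 22, 22]) cube([22, 177, 339]);
  translate([251, 22, 22]) cube([22, 177, 339]);
}
translate([402, 294, 1367]) {
  cube([231, 179, 14]);
  translate([0, 0, 14]) cube([231, 14, 345]);
  translate([0, 165, 14]) cube([231, 14, 345]);
  translate([0, 14, 14]) cube([14, 151, 345]);
  translate([217, 14, 14]) cube([14, 151, 345]);
}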